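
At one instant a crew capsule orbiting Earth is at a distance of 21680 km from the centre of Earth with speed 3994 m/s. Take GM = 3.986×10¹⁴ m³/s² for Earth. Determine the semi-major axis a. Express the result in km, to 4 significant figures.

a ≈ 19150 km

r = 2.168×10⁷ m.
Specific orbital energy ε = v²/2 − μ/r = (3994)²/2 − 3.986×10¹⁴/2.168×10⁷ = -1.041×10⁷ J/kg.
Since ε = −μ/(2a), a = −μ/(2ε) = 1.915×10⁷ m = 19146 km.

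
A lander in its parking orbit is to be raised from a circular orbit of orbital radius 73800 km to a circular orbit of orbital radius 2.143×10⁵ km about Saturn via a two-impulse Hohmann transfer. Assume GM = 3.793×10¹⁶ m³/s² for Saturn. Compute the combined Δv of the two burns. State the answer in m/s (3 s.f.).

r₁ = 73800 km = 7.380×10⁷ m.
r₂ = 2.143×10⁵ km = 2.143×10⁸ m.
Transfer ellipse a_t = (r₁ + r₂)/2 = 1.440×10⁸ m.
At r₁: circular v_c1 = √(μ/r₁) = 22670 m/s; transfer-perikrone v_p = √[μ(2/r₁ − 1/a_t)] = 27650 m/s.
Δv₁ = v_p − v_c1 = 4981 m/s.
At r₂: circular v_c2 = √(μ/r₂) = 13300 m/s; transfer-apokrone v_a = √[μ(2/r₂ − 1/a_t)] = 9523 m/s.
Δv₂ = v_c2 − v_a = 3781 m/s.
Total Δv = Δv₁ + Δv₂ = 8762 m/s.

Δv_total ≈ 8760 m/s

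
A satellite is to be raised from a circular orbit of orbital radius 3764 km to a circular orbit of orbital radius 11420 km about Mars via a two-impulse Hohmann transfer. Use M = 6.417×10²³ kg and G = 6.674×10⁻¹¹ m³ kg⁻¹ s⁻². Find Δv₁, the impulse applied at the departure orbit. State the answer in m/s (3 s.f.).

Δv ≈ 764 m/s

μ = GM = 6.674×10⁻¹¹ × 6.417×10²³ = 4.283×10¹³ m³/s².
r₁ = 3764 km = 3.764×10⁶ m.
r₂ = 11420 km = 1.142×10⁷ m.
Transfer ellipse a_t = (r₁ + r₂)/2 = 7.592×10⁶ m.
At r₁: circular v_c1 = √(μ/r₁) = 3373 m/s; transfer-periapsis v_p = √[μ(2/r₁ − 1/a_t)] = 4137 m/s.
Δv₁ = v_p − v_c1 = 763.9 m/s.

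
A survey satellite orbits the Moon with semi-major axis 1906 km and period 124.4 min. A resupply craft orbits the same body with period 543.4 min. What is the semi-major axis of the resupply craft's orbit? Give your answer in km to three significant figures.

a₂ ≈ 5090 km

Kepler's third law: a³ ∝ T², so a₂ = a₁ (T₂/T₁)^(2/3).
T₂/T₁ = 4.368, (T₂/T₁)^(2/3) = 2.672.
a₂ = 1906 × 2.672 = 5093 km.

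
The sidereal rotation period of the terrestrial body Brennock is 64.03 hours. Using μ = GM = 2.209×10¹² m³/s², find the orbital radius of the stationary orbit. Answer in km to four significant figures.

r_sync ≈ 14380 km

T = 64.03 hours = 2.305×10⁵ s.
A synchronous orbit has period T, so by Kepler's third law a = (μT²/4π²)^(1/3).
μT²/4π² = 2.209×10¹² × (2.305×10⁵)² / 39.48 = 2.973×10²¹ m³.
a = 1.438×10⁷ m = 14379 km.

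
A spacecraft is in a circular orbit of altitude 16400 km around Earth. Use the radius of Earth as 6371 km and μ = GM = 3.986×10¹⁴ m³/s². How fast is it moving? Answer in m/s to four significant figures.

v ≈ 4184 m/s

r = 6371 + 16400 = 22771 km = 2.2771×10⁷ m.
For a circular orbit v = √(μ/r) = √(3.986×10¹⁴ / 2.277×10⁷) = √(1.750×10⁷) = 4184 m/s.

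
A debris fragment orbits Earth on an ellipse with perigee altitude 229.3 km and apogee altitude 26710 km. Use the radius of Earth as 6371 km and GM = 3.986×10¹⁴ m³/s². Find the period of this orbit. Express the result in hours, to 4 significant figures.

T ≈ 7.726 hours

r_p = 6371 + 229.3 = 6600.3 km = 6.6003×10⁶ m.
r_a = 6371 + 26710 = 33081 km = 3.3081×10⁷ m.
Semi-major axis a = (r_p + r_a)/2 = (6600.3 + 33081)/2 = 19841 km = 1.984×10⁷ m.
By Kepler's third law T = 2π√(a³/μ) = 2π × 4.427×10³ = 2.781×10⁴ s.
= 7.726 hours.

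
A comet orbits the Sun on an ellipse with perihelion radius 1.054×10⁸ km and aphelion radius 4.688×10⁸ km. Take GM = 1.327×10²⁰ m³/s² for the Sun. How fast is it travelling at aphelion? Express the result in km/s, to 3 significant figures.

Semi-major axis a = (r_p + r_a)/2 = 2.8710×10⁸ km = 2.871×10¹¹ m.
Vis-viva: v² = μ(2/r − 1/a) = 1.327×10²⁰ × (4.266×10⁻¹² − 3.483×10⁻¹²) = 1.039×10⁸ m²/s².
v = 10190 m/s = 10.19 km/s.

v ≈ 10.2 km/s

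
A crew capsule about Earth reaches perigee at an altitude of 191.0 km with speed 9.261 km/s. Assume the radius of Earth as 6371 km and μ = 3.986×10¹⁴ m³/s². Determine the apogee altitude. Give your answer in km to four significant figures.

r_p = 6371 + 191.0 = 6562.0 km = 6.562×10⁶ m.
Specific energy ε = v²/2 − μ/r = -1.786×10⁷ J/kg, so a = −μ/(2ε) = 1.116×10⁷ m.
The apsides satisfy r_p + r_a = 2a, so the apogee radius is 2a − r_p = 1.576×10⁷ m = 15755 km.
Apogee altitude = 15755 − 6371 = 9384.3 km.

apogee altitude ≈ 9384 km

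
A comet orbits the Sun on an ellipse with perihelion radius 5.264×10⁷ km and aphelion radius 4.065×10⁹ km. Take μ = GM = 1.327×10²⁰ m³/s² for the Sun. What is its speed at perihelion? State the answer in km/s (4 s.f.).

v ≈ 70.55 km/s

Semi-major axis a = (r_p + r_a)/2 = 2.0588×10⁹ km = 2.059×10¹² m.
Vis-viva: v² = μ(2/r − 1/a) = 1.327×10²⁰ × (3.799×10⁻¹¹ − 4.857×10⁻¹³) = 4.977×10⁹ m²/s².
v = 70550 m/s = 70.55 km/s.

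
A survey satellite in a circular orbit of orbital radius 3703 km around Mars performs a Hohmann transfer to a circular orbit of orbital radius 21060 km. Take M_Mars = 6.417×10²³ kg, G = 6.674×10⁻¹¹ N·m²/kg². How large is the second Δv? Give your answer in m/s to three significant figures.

Δv ≈ 646 m/s

μ = GM = 6.674×10⁻¹¹ × 6.417×10²³ = 4.283×10¹³ m³/s².
r₁ = 3703 km = 3.703×10⁶ m.
r₂ = 21060 km = 2.106×10⁷ m.
Transfer ellipse a_t = (r₁ + r₂)/2 = 1.238×10⁷ m.
At r₁: circular v_c1 = √(μ/r₁) = 3401 m/s; transfer-periapsis v_p = √[μ(2/r₁ − 1/a_t)] = 4435 m/s.
At r₂: circular v_c2 = √(μ/r₂) = 1426 m/s; transfer-apoapsis v_a = √[μ(2/r₂ − 1/a_t)] = 779.9 m/s.
Δv₂ = v_c2 − v_a = 646.2 m/s.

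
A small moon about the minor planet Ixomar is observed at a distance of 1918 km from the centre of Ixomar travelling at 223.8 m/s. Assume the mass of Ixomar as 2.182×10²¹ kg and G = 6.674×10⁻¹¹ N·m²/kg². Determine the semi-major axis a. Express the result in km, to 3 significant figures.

a ≈ 1430 km

μ = GM = 6.674×10⁻¹¹ × 2.182×10²¹ = 1.456×10¹¹ m³/s².
r = 1.918×10⁶ m.
Specific orbital energy ε = v²/2 − μ/r = (223.8)²/2 − 1.456×10¹¹/1.918×10⁶ = -5.088×10⁴ J/kg.
Since ε = −μ/(2a), a = −μ/(2ε) = 1.431×10⁶ m = 1431.0 km.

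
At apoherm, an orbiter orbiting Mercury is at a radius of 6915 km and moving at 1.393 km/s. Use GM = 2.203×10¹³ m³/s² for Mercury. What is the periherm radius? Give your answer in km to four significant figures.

periherm radius ≈ 3028 km

r_a = 6.915×10⁶ m.
Specific energy ε = v²/2 − μ/r = -2.216×10⁶ J/kg, so a = −μ/(2ε) = 4.972×10⁶ m.
The apsides satisfy r_p + r_a = 2a, so the periherm radius is 2a − r_a = 3.028×10⁶ m = 3028.1 km.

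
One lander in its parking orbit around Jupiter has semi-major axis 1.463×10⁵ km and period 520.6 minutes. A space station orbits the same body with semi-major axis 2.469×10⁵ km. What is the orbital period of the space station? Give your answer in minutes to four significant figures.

T₂ ≈ 1141 minutes

Kepler's third law: T² ∝ a³, so T₂ = T₁ (a₂/a₁)^(3/2).
a₂/a₁ = 1.688, (a₂/a₁)^(3/2) = 2.192.
T₂ = 520.6 × 2.192 = 1141 minutes.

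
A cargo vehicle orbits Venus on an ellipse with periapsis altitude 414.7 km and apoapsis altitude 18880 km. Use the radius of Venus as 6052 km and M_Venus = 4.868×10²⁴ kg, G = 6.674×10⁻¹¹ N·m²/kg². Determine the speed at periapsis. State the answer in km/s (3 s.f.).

v ≈ 8.93 km/s

μ = GM = 6.674×10⁻¹¹ × 4.868×10²⁴ = 3.249×10¹⁴ m³/s².
r_p = 6052 + 414.7 = 6466.7 km = 6.4667×10⁶ m.
r_a = 6052 + 18880 = 24932 km = 2.4932×10⁷ m.
Semi-major axis a = (r_p + r_a)/2 = 15699 km = 1.570×10⁷ m.
Vis-viva: v² = μ(2/r − 1/a) = 3.249×10¹⁴ × (3.093×10⁻⁷ − 6.370×10⁻⁸) = 7.979×10⁷ m²/s².
v = 8932 m/s = 8.932 km/s.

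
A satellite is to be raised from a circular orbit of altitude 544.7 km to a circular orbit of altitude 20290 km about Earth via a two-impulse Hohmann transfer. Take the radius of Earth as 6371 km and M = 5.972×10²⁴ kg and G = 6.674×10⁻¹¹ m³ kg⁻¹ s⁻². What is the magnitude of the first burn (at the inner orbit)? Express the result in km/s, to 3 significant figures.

μ = GM = 6.674×10⁻¹¹ × 5.972×10²⁴ = 3.986×10¹⁴ m³/s².
r₁ = 6371 + 544.7 = 6915.7 km = 6.9157×10⁶ m.
r₂ = 6371 + 20290 = 26661 km = 2.6661×10⁷ m.
Transfer ellipse a_t = (r₁ + r₂)/2 = 1.679×10⁷ m.
At r₁: circular v_c1 = √(μ/r₁) = 7592 m/s; transfer-perigee v_p = √[μ(2/r₁ − 1/a_t)] = 9567 m/s.
Δv₁ = v_p − v_c1 = 1975 m/s.
= 1.975 km/s.

Δv ≈ 1.98 km/s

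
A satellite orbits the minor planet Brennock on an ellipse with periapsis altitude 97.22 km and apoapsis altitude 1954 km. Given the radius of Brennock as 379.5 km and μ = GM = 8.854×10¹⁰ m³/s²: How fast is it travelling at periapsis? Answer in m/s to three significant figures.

v ≈ 555 m/s

r_p = 379.5 + 97.22 = 476.72 km = 4.7672×10⁵ m.
r_a = 379.5 + 1954 = 2333.5 km = 2.3335×10⁶ m.
Semi-major axis a = (r_p + r_a)/2 = 1405.1 km = 1.405×10⁶ m.
Vis-viva: v² = μ(2/r − 1/a) = 8.854×10¹⁰ × (4.195×10⁻⁶ − 7.117×10⁻⁷) = 3.084×10⁵ m²/s².
v = 555.4 m/s.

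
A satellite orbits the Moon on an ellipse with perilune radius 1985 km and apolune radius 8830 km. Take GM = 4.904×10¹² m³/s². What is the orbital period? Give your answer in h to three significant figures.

Semi-major axis a = (r_p + r_a)/2 = (1985.0 + 8830.0)/2 = 5407.5 km = 5.408×10⁶ m.
By Kepler's third law T = 2π√(a³/μ) = 2π × 5.678×10³ = 3.568×10⁴ s.
= 9.911 h.

T ≈ 9.91 h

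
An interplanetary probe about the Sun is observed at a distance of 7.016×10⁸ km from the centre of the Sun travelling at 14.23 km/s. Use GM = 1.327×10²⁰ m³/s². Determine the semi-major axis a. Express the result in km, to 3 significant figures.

r = 7.016×10¹¹ m.
Specific orbital energy ε = v²/2 − μ/r = (14230)²/2 − 1.327×10²⁰/7.016×10¹¹ = -8.789×10⁷ J/kg.
Since ε = −μ/(2a), a = −μ/(2ε) = 7.549×10¹¹ m = 7.5490×10⁸ km.

a ≈ 7.55×10⁸ km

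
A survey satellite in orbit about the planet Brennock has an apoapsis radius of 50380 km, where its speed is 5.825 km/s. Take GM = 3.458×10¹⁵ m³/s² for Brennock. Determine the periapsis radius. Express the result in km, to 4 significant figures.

periapsis radius ≈ 16540 km

r_a = 5.038×10⁷ m.
Specific energy ε = v²/2 − μ/r = -5.167×10⁷ J/kg, so a = −μ/(2ε) = 3.346×10⁷ m.
The apsides satisfy r_p + r_a = 2a, so the periapsis radius is 2a − r_a = 1.654×10⁷ m = 16541 km.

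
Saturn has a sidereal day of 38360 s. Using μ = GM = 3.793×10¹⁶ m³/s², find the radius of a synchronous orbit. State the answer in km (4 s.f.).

r_sync ≈ 1.122×10⁵ km

A synchronous orbit has period T, so by Kepler's third law a = (μT²/4π²)^(1/3).
μT²/4π² = 3.793×10¹⁶ × (3.836×10⁴)² / 39.48 = 1.414×10²⁴ m³.
a = 1.122×10⁸ m = 1.1223×10⁵ km.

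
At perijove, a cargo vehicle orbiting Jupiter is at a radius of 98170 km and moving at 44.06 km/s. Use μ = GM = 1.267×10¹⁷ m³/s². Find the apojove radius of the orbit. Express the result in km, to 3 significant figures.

r_p = 9.817×10⁷ m.
Specific energy ε = v²/2 − μ/r = -3.200×10⁸ J/kg, so a = −μ/(2ε) = 1.980×10⁸ m.
The apsides satisfy r_p + r_a = 2a, so the apojove radius is 2a − r_p = 2.978×10⁸ m = 2.9780×10⁵ km.

apojove radius ≈ 2.98×10⁵ km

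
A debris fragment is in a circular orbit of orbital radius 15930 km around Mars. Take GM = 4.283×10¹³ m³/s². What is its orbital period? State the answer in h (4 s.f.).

T ≈ 16.96 h

r = 15930 km = 1.593×10⁷ m.
Kepler's third law: T = 2π√(r³/μ) = 2π√((1.593×10⁷)³ / 4.283×10¹³).
r³/μ = 9.438×10⁷ s², so T = 2π × 9.715×10³ = 6.104×10⁴ s.
Converting: 6.104×10⁴ s ÷ 3600 = 16.96 h.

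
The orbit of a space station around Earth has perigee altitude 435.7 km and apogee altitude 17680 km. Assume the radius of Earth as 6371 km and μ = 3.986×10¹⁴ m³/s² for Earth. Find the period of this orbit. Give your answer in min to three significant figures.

r_p = 6371 + 435.7 = 6806.7 km = 6.8067×10⁶ m.
r_a = 6371 + 17680 = 24051 km = 2.4051×10⁷ m.
Semi-major axis a = (r_p + r_a)/2 = (6806.7 + 24051)/2 = 15429 km = 1.543×10⁷ m.
By Kepler's third law T = 2π√(a³/μ) = 2π × 3.036×10³ = 1.907×10⁴ s.
= 317.9 min.

T ≈ 318 min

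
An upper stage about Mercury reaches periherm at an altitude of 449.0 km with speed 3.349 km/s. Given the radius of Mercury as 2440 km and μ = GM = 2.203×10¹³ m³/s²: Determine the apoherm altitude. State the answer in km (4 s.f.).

r_p = 2440 + 449.0 = 2889.0 km = 2.889×10⁶ m.
Specific energy ε = v²/2 − μ/r = -2.018×10⁶ J/kg, so a = −μ/(2ε) = 5.460×10⁶ m.
The apsides satisfy r_p + r_a = 2a, so the apoherm radius is 2a − r_p = 8.030×10⁶ m = 8030.0 km.
Apoherm altitude = 8030.0 − 2440 = 5590.0 km.

apoherm altitude ≈ 5590 km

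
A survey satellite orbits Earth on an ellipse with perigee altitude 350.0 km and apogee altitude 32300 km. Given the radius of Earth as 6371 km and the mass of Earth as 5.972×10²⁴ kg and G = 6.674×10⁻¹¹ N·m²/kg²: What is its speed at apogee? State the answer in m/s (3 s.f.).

v ≈ 1750 m/s

μ = GM = 6.674×10⁻¹¹ × 5.972×10²⁴ = 3.986×10¹⁴ m³/s².
r_p = 6371 + 350.0 = 6721.0 km = 6.7210×10⁶ m.
r_a = 6371 + 32300 = 38671 km = 3.8671×10⁷ m.
Semi-major axis a = (r_p + r_a)/2 = 22696 km = 2.270×10⁷ m.
Vis-viva: v² = μ(2/r − 1/a) = 3.986×10¹⁴ × (5.172×10⁻⁸ − 4.406×10⁻⁸) = 3.052×10⁶ m²/s².
v = 1747 m/s.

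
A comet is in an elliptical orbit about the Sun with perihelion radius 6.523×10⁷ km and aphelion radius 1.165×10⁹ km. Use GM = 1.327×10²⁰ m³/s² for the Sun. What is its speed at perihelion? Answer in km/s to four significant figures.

v ≈ 62.07 km/s

Semi-major axis a = (r_p + r_a)/2 = 6.1512×10⁸ km = 6.151×10¹¹ m.
Vis-viva: v² = μ(2/r − 1/a) = 1.327×10²⁰ × (3.066×10⁻¹¹ − 1.626×10⁻¹²) = 3.853×10⁹ m²/s².
v = 62070 m/s = 62.07 km/s.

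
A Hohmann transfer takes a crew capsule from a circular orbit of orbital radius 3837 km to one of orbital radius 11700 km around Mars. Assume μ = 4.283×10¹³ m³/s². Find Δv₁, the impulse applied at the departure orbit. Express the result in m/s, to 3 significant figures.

r₁ = 3837 km = 3.837×10⁶ m.
r₂ = 11700 km = 1.170×10⁷ m.
Transfer ellipse a_t = (r₁ + r₂)/2 = 7.768×10⁶ m.
At r₁: circular v_c1 = √(μ/r₁) = 3341 m/s; transfer-periapsis v_p = √[μ(2/r₁ − 1/a_t)] = 4100 m/s.
Δv₁ = v_p − v_c1 = 759.2 m/s.

Δv ≈ 759 m/s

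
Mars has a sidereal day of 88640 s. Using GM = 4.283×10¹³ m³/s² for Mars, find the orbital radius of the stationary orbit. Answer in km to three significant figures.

r_sync ≈ 20400 km

A synchronous orbit has period T, so by Kepler's third law a = (μT²/4π²)^(1/3).
μT²/4π² = 4.283×10¹³ × (8.864×10⁴)² / 39.48 = 8.524×10²¹ m³.
a = 2.043×10⁷ m = 20428 km.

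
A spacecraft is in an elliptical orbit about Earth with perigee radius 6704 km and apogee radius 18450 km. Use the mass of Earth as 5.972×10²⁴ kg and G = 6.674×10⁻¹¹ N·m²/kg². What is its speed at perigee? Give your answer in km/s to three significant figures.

μ = GM = 6.674×10⁻¹¹ × 5.972×10²⁴ = 3.986×10¹⁴ m³/s².
Semi-major axis a = (r_p + r_a)/2 = 12577 km = 1.258×10⁷ m.
Vis-viva: v² = μ(2/r − 1/a) = 3.986×10¹⁴ × (2.983×10⁻⁷ − 7.951×10⁻⁸) = 8.722×10⁷ m²/s².
v = 9339 m/s = 9.339 km/s.

v ≈ 9.34 km/s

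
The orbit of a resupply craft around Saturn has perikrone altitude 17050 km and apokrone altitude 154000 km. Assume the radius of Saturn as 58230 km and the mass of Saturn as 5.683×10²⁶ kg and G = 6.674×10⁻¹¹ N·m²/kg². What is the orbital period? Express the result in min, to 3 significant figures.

μ = GM = 6.674×10⁻¹¹ × 5.683×10²⁶ = 3.793×10¹⁶ m³/s².
r_p = 58230 + 17050 = 75280 km = 7.5280×10⁷ m.
r_a = 58230 + 154000 = 212230 km = 2.1223×10⁸ m.
Semi-major axis a = (r_p + r_a)/2 = (75280 + 2.1223×10⁵)/2 = 1.4376×10⁵ km = 1.438×10⁸ m.
By Kepler's third law T = 2π√(a³/μ) = 2π × 8.850×10³ = 5.561×10⁴ s.
= 926.8 min.

T ≈ 927 min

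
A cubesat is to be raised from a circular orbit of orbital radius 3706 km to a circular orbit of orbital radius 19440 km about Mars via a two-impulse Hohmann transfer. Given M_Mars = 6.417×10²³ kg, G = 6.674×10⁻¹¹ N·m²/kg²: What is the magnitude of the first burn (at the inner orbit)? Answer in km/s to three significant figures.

Δv ≈ 1.01 km/s

μ = GM = 6.674×10⁻¹¹ × 6.417×10²³ = 4.283×10¹³ m³/s².
r₁ = 3706 km = 3.706×10⁶ m.
r₂ = 19440 km = 1.944×10⁷ m.
Transfer ellipse a_t = (r₁ + r₂)/2 = 1.157×10⁷ m.
At r₁: circular v_c1 = √(μ/r₁) = 3399 m/s; transfer-periapsis v_p = √[μ(2/r₁ − 1/a_t)] = 4406 m/s.
Δv₁ = v_p − v_c1 = 1006 m/s.
= 1.006 km/s.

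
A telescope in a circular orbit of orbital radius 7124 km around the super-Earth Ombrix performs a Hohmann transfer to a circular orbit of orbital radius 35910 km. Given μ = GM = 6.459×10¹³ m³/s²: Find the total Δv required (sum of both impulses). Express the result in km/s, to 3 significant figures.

r₁ = 7124 km = 7.124×10⁶ m.
r₂ = 35910 km = 3.591×10⁷ m.
Transfer ellipse a_t = (r₁ + r₂)/2 = 2.152×10⁷ m.
At r₁: circular v_c1 = √(μ/r₁) = 3011 m/s; transfer-periapsis v_p = √[μ(2/r₁ − 1/a_t)] = 3890 m/s.
Δv₁ = v_p − v_c1 = 878.8 m/s.
At r₂: circular v_c2 = √(μ/r₂) = 1341 m/s; transfer-apoapsis v_a = √[μ(2/r₂ − 1/a_t)] = 771.7 m/s.
Δv₂ = v_c2 − v_a = 569.4 m/s.
Total Δv = Δv₁ + Δv₂ = 1448 m/s = 1.448 km/s.

Δv_total ≈ 1.45 km/s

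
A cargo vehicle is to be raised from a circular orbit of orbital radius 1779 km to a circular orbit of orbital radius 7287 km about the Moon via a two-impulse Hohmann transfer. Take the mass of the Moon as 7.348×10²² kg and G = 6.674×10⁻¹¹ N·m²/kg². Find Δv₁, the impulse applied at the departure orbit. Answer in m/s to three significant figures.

Δv ≈ 445 m/s

μ = GM = 6.674×10⁻¹¹ × 7.348×10²² = 4.904×10¹² m³/s².
r₁ = 1779 km = 1.779×10⁶ m.
r₂ = 7287 km = 7.287×10⁶ m.
Transfer ellipse a_t = (r₁ + r₂)/2 = 4.533×10⁶ m.
At r₁: circular v_c1 = √(μ/r₁) = 1660 m/s; transfer-perilune v_p = √[μ(2/r₁ − 1/a_t)] = 2105 m/s.
Δv₁ = v_p − v_c1 = 444.8 m/s.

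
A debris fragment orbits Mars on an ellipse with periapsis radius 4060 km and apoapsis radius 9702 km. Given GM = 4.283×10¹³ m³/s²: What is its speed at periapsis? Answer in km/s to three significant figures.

Semi-major axis a = (r_p + r_a)/2 = 6881.0 km = 6.881×10⁶ m.
Vis-viva: v² = μ(2/r − 1/a) = 4.283×10¹³ × (4.926×10⁻⁷ − 1.453×10⁻⁷) = 1.487×10⁷ m²/s².
v = 3857 m/s = 3.857 km/s.

v ≈ 3.86 km/s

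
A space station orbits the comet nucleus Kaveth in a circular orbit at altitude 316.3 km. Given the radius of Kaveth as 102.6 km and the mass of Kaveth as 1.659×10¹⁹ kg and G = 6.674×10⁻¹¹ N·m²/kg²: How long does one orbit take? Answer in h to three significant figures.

μ = GM = 6.674×10⁻¹¹ × 1.659×10¹⁹ = 1.107×10⁹ m³/s².
r = 102.6 + 316.3 = 418.90 km = 4.1890×10⁵ m.
Kepler's third law: T = 2π√(r³/μ) = 2π√((4.189×10⁵)³ / 1.107×10⁹).
r³/μ = 6.639×10⁷ s², so T = 2π × 8.148×10³ = 5.120×10⁴ s.
Converting: 5.120×10⁴ s ÷ 3600 = 14.22 h.

T ≈ 14.2 h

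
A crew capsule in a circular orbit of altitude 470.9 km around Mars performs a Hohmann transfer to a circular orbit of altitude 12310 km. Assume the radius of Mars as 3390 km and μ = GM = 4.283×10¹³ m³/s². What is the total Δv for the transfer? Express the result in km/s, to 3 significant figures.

Δv_total ≈ 1.50 km/s

r₁ = 3390 + 470.9 = 3860.9 km = 3.8609×10⁶ m.
r₂ = 3390 + 12310 = 15700 km = 1.5700×10⁷ m.
Transfer ellipse a_t = (r₁ + r₂)/2 = 9.780×10⁶ m.
At r₁: circular v_c1 = √(μ/r₁) = 3331 m/s; transfer-periapsis v_p = √[μ(2/r₁ − 1/a_t)] = 4220 m/s.
Δv₁ = v_p − v_c1 = 889.2 m/s.
At r₂: circular v_c2 = √(μ/r₂) = 1652 m/s; transfer-apoapsis v_a = √[μ(2/r₂ − 1/a_t)] = 1038 m/s.
Δv₂ = v_c2 − v_a = 613.9 m/s.
Total Δv = Δv₁ + Δv₂ = 1503 m/s = 1.503 km/s.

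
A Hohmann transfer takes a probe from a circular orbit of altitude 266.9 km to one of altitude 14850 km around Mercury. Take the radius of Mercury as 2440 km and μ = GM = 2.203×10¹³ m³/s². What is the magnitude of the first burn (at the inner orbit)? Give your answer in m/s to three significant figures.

r₁ = 2440 + 266.9 = 2706.9 km = 2.7069×10⁶ m.
r₂ = 2440 + 14850 = 17290 km = 1.7290×10⁷ m.
Transfer ellipse a_t = (r₁ + r₂)/2 = 9.998×10⁶ m.
At r₁: circular v_c1 = √(μ/r₁) = 2853 m/s; transfer-periherm v_p = √[μ(2/r₁ − 1/a_t)] = 3751 m/s.
Δv₁ = v_p − v_c1 = 898.7 m/s.

Δv ≈ 899 m/s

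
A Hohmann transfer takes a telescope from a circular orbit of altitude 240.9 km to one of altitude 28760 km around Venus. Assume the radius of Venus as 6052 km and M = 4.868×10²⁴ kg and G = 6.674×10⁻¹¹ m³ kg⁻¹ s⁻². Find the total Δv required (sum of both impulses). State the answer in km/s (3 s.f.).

μ = GM = 6.674×10⁻¹¹ × 4.868×10²⁴ = 3.249×10¹⁴ m³/s².
r₁ = 6052 + 240.9 = 6292.9 km = 6.2929×10⁶ m.
r₂ = 6052 + 28760 = 34812 km = 3.4812×10⁷ m.
Transfer ellipse a_t = (r₁ + r₂)/2 = 2.055×10⁷ m.
At r₁: circular v_c1 = √(μ/r₁) = 7185 m/s; transfer-periapsis v_p = √[μ(2/r₁ − 1/a_t)] = 9351 m/s.
Δv₁ = v_p − v_c1 = 2166 m/s.
At r₂: circular v_c2 = √(μ/r₂) = 3055 m/s; transfer-apoapsis v_a = √[μ(2/r₂ − 1/a_t)] = 1690 m/s.
Δv₂ = v_c2 − v_a = 1365 m/s.
Total Δv = Δv₁ + Δv₂ = 3531 m/s = 3.531 km/s.

Δv_total ≈ 3.53 km/s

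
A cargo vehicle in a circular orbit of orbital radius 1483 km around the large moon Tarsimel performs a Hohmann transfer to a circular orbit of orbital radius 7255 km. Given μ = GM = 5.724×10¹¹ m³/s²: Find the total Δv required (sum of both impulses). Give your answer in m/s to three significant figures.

r₁ = 1483 km = 1.483×10⁶ m.
r₂ = 7255 km = 7.255×10⁶ m.
Transfer ellipse a_t = (r₁ + r₂)/2 = 4.369×10⁶ m.
At r₁: circular v_c1 = √(μ/r₁) = 621.3 m/s; transfer-periapsis v_p = √[μ(2/r₁ − 1/a_t)] = 800.6 m/s.
Δv₁ = v_p − v_c1 = 179.3 m/s.
At r₂: circular v_c2 = √(μ/r₂) = 280.9 m/s; transfer-apoapsis v_a = √[μ(2/r₂ − 1/a_t)] = 163.6 m/s.
Δv₂ = v_c2 − v_a = 117.2 m/s.
Total Δv = Δv₁ + Δv₂ = 296.6 m/s.

Δv_total ≈ 297 m/s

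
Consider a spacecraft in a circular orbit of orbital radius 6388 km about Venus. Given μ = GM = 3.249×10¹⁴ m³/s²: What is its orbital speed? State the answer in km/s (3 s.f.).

v ≈ 7.13 km/s

r = 6388 km = 6.388×10⁶ m.
For a circular orbit v = √(μ/r) = √(3.249×10¹⁴ / 6.388×10⁶) = √(5.086×10⁷) = 7132 m/s.
That is 7.132 km/s.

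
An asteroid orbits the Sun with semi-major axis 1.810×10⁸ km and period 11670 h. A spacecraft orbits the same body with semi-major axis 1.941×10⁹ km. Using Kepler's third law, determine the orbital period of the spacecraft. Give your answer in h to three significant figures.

T₂ ≈ 4.10×10⁵ h

Kepler's third law: T² ∝ a³, so T₂ = T₁ (a₂/a₁)^(3/2).
a₂/a₁ = 10.72, (a₂/a₁)^(3/2) = 35.12.
T₂ = 11670 × 35.12 = 4.098×10⁵ h.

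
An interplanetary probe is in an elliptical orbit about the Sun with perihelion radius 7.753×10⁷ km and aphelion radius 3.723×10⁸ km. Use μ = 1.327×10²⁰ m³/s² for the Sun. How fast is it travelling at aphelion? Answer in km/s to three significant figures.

v ≈ 11.1 km/s

Semi-major axis a = (r_p + r_a)/2 = 2.2492×10⁸ km = 2.249×10¹¹ m.
Vis-viva: v² = μ(2/r − 1/a) = 1.327×10²⁰ × (5.372×10⁻¹² − 4.446×10⁻¹²) = 1.229×10⁸ m²/s².
v = 11080 m/s = 11.08 km/s.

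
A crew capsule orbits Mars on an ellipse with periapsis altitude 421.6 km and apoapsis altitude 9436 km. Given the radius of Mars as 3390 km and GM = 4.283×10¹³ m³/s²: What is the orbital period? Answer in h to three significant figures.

r_p = 3390 + 421.6 = 3811.6 km = 3.8116×10⁶ m.
r_a = 3390 + 9436 = 12826 km = 1.2826×10⁷ m.
Semi-major axis a = (r_p + r_a)/2 = (3811.6 + 12826)/2 = 8318.8 km = 8.319×10⁶ m.
By Kepler's third law T = 2π√(a³/μ) = 2π × 3.666×10³ = 2.304×10⁴ s.
= 6.399 h.

T ≈ 6.40 h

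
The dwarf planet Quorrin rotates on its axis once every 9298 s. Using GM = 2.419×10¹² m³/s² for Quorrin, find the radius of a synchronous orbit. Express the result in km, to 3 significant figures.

r_sync ≈ 1740 km

A synchronous orbit has period T, so by Kepler's third law a = (μT²/4π²)^(1/3).
μT²/4π² = 2.419×10¹² × (9.298×10³)² / 39.48 = 5.297×10¹⁸ m³.
a = 1.743×10⁶ m = 1743.2 km.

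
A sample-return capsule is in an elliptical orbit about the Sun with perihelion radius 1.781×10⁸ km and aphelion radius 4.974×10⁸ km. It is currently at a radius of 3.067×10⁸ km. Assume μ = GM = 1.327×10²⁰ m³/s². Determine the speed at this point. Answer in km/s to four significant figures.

Semi-major axis a = (r_p + r_a)/2 = 3.3775×10⁸ km = 3.378×10¹¹ m.
Vis-viva: v² = μ(2/r − 1/a) = 1.327×10²⁰ × (6.521×10⁻¹² − 2.961×10⁻¹²) = 4.724×10⁸ m²/s².
v = 21740 m/s = 21.74 km/s.

v ≈ 21.74 km/s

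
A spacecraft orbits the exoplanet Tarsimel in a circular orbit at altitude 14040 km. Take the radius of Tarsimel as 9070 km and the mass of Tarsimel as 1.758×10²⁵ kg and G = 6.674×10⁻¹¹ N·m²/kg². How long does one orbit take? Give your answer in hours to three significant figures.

T ≈ 5.66 hours

μ = GM = 6.674×10⁻¹¹ × 1.758×10²⁵ = 1.173×10¹⁵ m³/s².
r = 9070 + 14040 = 23110 km = 2.3110×10⁷ m.
Kepler's third law: T = 2π√(r³/μ) = 2π√((2.311×10⁷)³ / 1.173×10¹⁵).
r³/μ = 1.052×10⁷ s², so T = 2π × 3.243×10³ = 2.038×10⁴ s.
Converting: 2.038×10⁴ s ÷ 3600 = 5.661 hours.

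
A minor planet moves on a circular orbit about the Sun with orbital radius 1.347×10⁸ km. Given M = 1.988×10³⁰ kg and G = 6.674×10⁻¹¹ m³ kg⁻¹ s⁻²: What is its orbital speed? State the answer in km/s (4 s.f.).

μ = GM = 6.674×10⁻¹¹ × 1.988×10³⁰ = 1.327×10²⁰ m³/s².
r = 1.347×10⁸ km = 1.347×10¹¹ m.
For a circular orbit v = √(μ/r) = √(1.327×10²⁰ / 1.347×10¹¹) = √(9.850×10⁸) = 31380 m/s.
That is 31.38 km/s.

v ≈ 31.38 km/s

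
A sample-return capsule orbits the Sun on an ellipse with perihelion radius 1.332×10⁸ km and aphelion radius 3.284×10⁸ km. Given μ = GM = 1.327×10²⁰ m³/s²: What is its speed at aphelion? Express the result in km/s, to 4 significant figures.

v ≈ 15.27 km/s

Semi-major axis a = (r_p + r_a)/2 = 2.3080×10⁸ km = 2.308×10¹¹ m.
Vis-viva: v² = μ(2/r − 1/a) = 1.327×10²⁰ × (6.090×10⁻¹² − 4.333×10⁻¹²) = 2.332×10⁸ m²/s².
v = 15270 m/s = 15.27 km/s.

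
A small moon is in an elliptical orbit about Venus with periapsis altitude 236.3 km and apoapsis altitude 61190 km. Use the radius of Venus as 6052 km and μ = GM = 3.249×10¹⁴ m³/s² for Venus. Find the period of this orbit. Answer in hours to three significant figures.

r_p = 6052 + 236.3 = 6288.3 km = 6.2883×10⁶ m.
r_a = 6052 + 61190 = 67242 km = 6.7242×10⁷ m.
Semi-major axis a = (r_p + r_a)/2 = (6288.3 + 67242)/2 = 36765 km = 3.677×10⁷ m.
By Kepler's third law T = 2π√(a³/μ) = 2π × 1.237×10⁴ = 7.771×10⁴ s.
= 21.59 hours.

T ≈ 21.6 hours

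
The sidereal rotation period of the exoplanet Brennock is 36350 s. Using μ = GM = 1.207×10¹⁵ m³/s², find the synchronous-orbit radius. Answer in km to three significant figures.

r_sync ≈ 34300 km

A synchronous orbit has period T, so by Kepler's third law a = (μT²/4π²)^(1/3).
μT²/4π² = 1.207×10¹⁵ × (3.635×10⁴)² / 39.48 = 4.040×10²² m³.
a = 3.431×10⁷ m = 34312 km.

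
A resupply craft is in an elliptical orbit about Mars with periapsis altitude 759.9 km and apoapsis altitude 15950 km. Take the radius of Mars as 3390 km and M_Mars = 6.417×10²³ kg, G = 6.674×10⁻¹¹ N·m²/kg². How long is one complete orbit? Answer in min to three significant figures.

T ≈ 644 min

μ = GM = 6.674×10⁻¹¹ × 6.417×10²³ = 4.283×10¹³ m³/s².
r_p = 3390 + 759.9 = 4149.9 km = 4.1499×10⁶ m.
r_a = 3390 + 15950 = 19340 km = 1.9340×10⁷ m.
Semi-major axis a = (r_p + r_a)/2 = (4149.9 + 19340)/2 = 11745 km = 1.174×10⁷ m.
By Kepler's third law T = 2π√(a³/μ) = 2π × 6.151×10³ = 3.865×10⁴ s.
= 644.1 min.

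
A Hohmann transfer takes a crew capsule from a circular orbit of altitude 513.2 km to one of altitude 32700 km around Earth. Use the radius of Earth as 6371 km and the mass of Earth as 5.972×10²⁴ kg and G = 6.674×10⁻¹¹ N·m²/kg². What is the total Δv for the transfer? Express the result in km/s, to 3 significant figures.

Δv_total ≈ 3.76 km/s

μ = GM = 6.674×10⁻¹¹ × 5.972×10²⁴ = 3.986×10¹⁴ m³/s².
r₁ = 6371 + 513.2 = 6884.2 km = 6.8842×10⁶ m.
r₂ = 6371 + 32700 = 39071 km = 3.9071×10⁷ m.
Transfer ellipse a_t = (r₁ + r₂)/2 = 2.298×10⁷ m.
At r₁: circular v_c1 = √(μ/r₁) = 7609 m/s; transfer-perigee v_p = √[μ(2/r₁ − 1/a_t)] = 9922 m/s.
Δv₁ = v_p − v_c1 = 2313 m/s.
At r₂: circular v_c2 = √(μ/r₂) = 3194 m/s; transfer-apogee v_a = √[μ(2/r₂ − 1/a_t)] = 1748 m/s.
Δv₂ = v_c2 − v_a = 1446 m/s.
Total Δv = Δv₁ + Δv₂ = 3759 m/s = 3.759 km/s.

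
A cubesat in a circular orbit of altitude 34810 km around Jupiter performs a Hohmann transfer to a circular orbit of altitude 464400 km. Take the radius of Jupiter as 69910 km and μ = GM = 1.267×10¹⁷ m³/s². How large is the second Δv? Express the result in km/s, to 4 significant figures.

r₁ = 69910 + 34810 = 104720 km = 1.0472×10⁸ m.
r₂ = 69910 + 464400 = 534310 km = 5.3431×10⁸ m.
Transfer ellipse a_t = (r₁ + r₂)/2 = 3.195×10⁸ m.
At r₁: circular v_c1 = √(μ/r₁) = 34780 m/s; transfer-perijove v_p = √[μ(2/r₁ − 1/a_t)] = 44980 m/s.
At r₂: circular v_c2 = √(μ/r₂) = 15400 m/s; transfer-apojove v_a = √[μ(2/r₂ − 1/a_t)] = 8816 m/s.
Δv₂ = v_c2 − v_a = 6583 m/s.
= 6.583 km/s.

Δv ≈ 6.583 km/s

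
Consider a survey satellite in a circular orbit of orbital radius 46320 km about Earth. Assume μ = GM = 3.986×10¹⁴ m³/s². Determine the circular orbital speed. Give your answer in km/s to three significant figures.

r = 46320 km = 4.632×10⁷ m.
For a circular orbit v = √(μ/r) = √(3.986×10¹⁴ / 4.632×10⁷) = √(8.605×10⁶) = 2933 m/s.
That is 2.933 km/s.

v ≈ 2.93 km/s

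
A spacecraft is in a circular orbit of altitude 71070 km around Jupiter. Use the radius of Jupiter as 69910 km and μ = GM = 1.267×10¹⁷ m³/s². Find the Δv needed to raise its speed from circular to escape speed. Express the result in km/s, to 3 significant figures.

Δv ≈ 12.4 km/s

r = 69910 + 71070 = 140980 km = 1.4098×10⁸ m.
Circular speed v_c = √(μ/r) = 29980 m/s.
Escape speed v_esc = √(2μ/r) = √2 × v_c = 42400 m/s.
Δv = v_esc − v_c = 12420 m/s = 12.42 km/s.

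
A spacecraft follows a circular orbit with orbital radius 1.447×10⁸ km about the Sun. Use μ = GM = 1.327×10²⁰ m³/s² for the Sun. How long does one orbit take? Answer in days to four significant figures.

r = 1.447×10⁸ km = 1.447×10¹¹ m.
Kepler's third law: T = 2π√(r³/μ) = 2π√((1.447×10¹¹)³ / 1.327×10²⁰).
r³/μ = 2.283×10¹³ s², so T = 2π × 4.778×10⁶ = 3.002×10⁷ s.
Converting: 3.002×10⁷ s ÷ 86400 = 347.5 days.

T ≈ 347.5 days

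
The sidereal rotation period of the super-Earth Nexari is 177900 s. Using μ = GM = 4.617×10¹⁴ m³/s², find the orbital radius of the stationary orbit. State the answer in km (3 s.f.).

A synchronous orbit has period T, so by Kepler's third law a = (μT²/4π²)^(1/3).
μT²/4π² = 4.617×10¹⁴ × (1.779×10⁵)² / 39.48 = 3.701×10²³ m³.
a = 7.180×10⁷ m = 71799 km.

r_sync ≈ 71800 km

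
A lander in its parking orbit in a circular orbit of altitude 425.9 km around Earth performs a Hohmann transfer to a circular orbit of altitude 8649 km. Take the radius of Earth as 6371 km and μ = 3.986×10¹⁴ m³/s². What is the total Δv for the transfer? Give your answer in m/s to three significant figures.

r₁ = 6371 + 425.9 = 6796.9 km = 6.7969×10⁶ m.
r₂ = 6371 + 8649 = 15020 km = 1.5020×10⁷ m.
Transfer ellipse a_t = (r₁ + r₂)/2 = 1.091×10⁷ m.
At r₁: circular v_c1 = √(μ/r₁) = 7658 m/s; transfer-perigee v_p = √[μ(2/r₁ − 1/a_t)] = 8986 m/s.
Δv₁ = v_p − v_c1 = 1328 m/s.
At r₂: circular v_c2 = √(μ/r₂) = 5151 m/s; transfer-apogee v_a = √[μ(2/r₂ − 1/a_t)] = 4066 m/s.
Δv₂ = v_c2 − v_a = 1085 m/s.
Total Δv = Δv₁ + Δv₂ = 2413 m/s.

Δv_total ≈ 2410 m/s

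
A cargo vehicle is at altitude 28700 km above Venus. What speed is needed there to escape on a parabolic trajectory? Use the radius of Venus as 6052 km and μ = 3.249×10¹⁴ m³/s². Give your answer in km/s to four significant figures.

v_esc ≈ 4.324 km/s

r = 6052 + 28700 = 34752 km = 3.4752×10⁷ m.
Escape speed v_esc = √(2μ/r) = √(2 × 3.249×10¹⁴ / 3.475×10⁷) = √(1.870×10⁷) = 4324 m/s.
= 4.324 km/s.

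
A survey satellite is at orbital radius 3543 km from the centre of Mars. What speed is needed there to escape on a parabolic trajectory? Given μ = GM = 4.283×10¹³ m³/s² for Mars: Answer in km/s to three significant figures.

v_esc ≈ 4.92 km/s

r = 3543 km = 3.543×10⁶ m.
Escape speed v_esc = √(2μ/r) = √(2 × 4.283×10¹³ / 3.543×10⁶) = √(2.418×10⁷) = 4917 m/s.
= 4.917 km/s.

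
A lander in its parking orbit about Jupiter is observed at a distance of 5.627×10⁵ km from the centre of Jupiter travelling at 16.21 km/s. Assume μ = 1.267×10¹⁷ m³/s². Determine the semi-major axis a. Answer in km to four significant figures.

r = 5.627×10⁸ m.
Specific orbital energy ε = v²/2 − μ/r = (16210)²/2 − 1.267×10¹⁷/5.627×10⁸ = -9.378×10⁷ J/kg.
Since ε = −μ/(2a), a = −μ/(2ε) = 6.755×10⁸ m = 6.7550×10⁵ km.

a ≈ 6.755×10⁵ km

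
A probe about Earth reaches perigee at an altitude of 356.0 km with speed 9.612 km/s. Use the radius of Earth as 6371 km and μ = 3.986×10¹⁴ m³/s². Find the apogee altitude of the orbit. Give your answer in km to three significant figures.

r_p = 6371 + 356.0 = 6727.0 km = 6.727×10⁶ m.
Specific energy ε = v²/2 − μ/r = -1.306×10⁷ J/kg, so a = −μ/(2ε) = 1.526×10⁷ m.
The apsides satisfy r_p + r_a = 2a, so the apogee radius is 2a − r_p = 2.380×10⁷ m = 23797 km.
Apogee altitude = 23797 − 6371 = 17426 km.

apogee altitude ≈ 17400 km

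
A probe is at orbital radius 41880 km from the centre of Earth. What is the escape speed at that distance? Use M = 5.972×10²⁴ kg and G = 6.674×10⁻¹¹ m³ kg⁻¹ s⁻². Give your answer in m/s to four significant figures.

μ = GM = 6.674×10⁻¹¹ × 5.972×10²⁴ = 3.986×10¹⁴ m³/s².
r = 41880 km = 4.188×10⁷ m.
Escape speed v_esc = √(2μ/r) = √(2 × 3.986×10¹⁴ / 4.188×10⁷) = √(1.903×10⁷) = 4363 m/s.

v_esc ≈ 4363 m/s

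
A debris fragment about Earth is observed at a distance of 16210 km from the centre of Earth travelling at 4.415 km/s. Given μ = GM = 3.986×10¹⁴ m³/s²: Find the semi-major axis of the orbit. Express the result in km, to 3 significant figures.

r = 1.621×10⁷ m.
Vis-viva rearranged: 1/a = 2/r − v²/μ = 1.234×10⁻⁷ − 4.890×10⁻⁸ = 7.448×10⁻⁸ m⁻¹.
a = 1.343×10⁷ m = 13427 km.

a ≈ 13400 km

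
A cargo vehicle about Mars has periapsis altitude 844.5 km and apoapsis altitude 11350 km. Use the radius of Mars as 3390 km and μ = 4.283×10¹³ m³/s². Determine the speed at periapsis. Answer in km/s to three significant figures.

v ≈ 3.96 km/s

r_p = 3390 + 844.5 = 4234.5 km = 4.2345×10⁶ m.
r_a = 3390 + 11350 = 14740 km = 1.4740×10⁷ m.
Semi-major axis a = (r_p + r_a)/2 = 9487.2 km = 9.487×10⁶ m.
Vis-viva: v² = μ(2/r − 1/a) = 4.283×10¹³ × (4.723×10⁻⁷ − 1.054×10⁻⁷) = 1.571×10⁷ m²/s².
v = 3964 m/s = 3.964 km/s.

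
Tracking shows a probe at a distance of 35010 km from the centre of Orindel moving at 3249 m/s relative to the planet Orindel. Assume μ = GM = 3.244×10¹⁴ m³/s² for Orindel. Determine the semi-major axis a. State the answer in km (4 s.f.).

a ≈ 40670 km

r = 3.501×10⁷ m.
Specific orbital energy ε = v²/2 − μ/r = (3249)²/2 − 3.244×10¹⁴/3.501×10⁷ = -3.988×10⁶ J/kg.
Since ε = −μ/(2a), a = −μ/(2ε) = 4.067×10⁷ m = 40673 km.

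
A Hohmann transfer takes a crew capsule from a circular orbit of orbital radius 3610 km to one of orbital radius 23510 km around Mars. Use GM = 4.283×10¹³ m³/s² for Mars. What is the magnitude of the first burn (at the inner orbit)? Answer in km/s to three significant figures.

Δv ≈ 1.09 km/s

r₁ = 3610 km = 3.610×10⁶ m.
r₂ = 23510 km = 2.351×10⁷ m.
Transfer ellipse a_t = (r₁ + r₂)/2 = 1.356×10⁷ m.
At r₁: circular v_c1 = √(μ/r₁) = 3444 m/s; transfer-periapsis v_p = √[μ(2/r₁ − 1/a_t)] = 4535 m/s.
Δv₁ = v_p − v_c1 = 1091 m/s.
= 1.091 km/s.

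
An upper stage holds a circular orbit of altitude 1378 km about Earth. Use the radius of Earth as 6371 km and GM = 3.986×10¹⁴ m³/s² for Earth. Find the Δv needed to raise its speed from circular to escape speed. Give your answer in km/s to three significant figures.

r = 6371 + 1378 = 7749.0 km = 7.7490×10⁶ m.
Circular speed v_c = √(μ/r) = 7172 m/s.
Escape speed v_esc = √(2μ/r) = √2 × v_c = 10140 m/s.
Δv = v_esc − v_c = 2971 m/s = 2.971 km/s.

Δv ≈ 2.97 km/s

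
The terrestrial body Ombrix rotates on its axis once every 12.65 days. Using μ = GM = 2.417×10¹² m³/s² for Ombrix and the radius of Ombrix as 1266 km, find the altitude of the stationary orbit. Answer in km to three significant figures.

h_sync ≈ 40600 km

T = 12.65 days = 1.093×10⁶ s.
A synchronous orbit has period T, so by Kepler's third law a = (μT²/4π²)^(1/3).
μT²/4π² = 2.417×10¹² × (1.093×10⁶)² / 39.48 = 7.314×10²² m³.
a = 4.182×10⁷ m = 41819 km.
Altitude h = a − R = 41819 − 1266 = 40553 km.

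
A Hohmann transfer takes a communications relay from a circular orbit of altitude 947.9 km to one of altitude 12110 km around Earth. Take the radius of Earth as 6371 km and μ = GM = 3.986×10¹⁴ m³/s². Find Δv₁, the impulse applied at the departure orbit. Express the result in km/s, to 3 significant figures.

Δv ≈ 1.45 km/s

r₁ = 6371 + 947.9 = 7318.9 km = 7.3189×10⁶ m.
r₂ = 6371 + 12110 = 18481 km = 1.8481×10⁷ m.
Transfer ellipse a_t = (r₁ + r₂)/2 = 1.290×10⁷ m.
At r₁: circular v_c1 = √(μ/r₁) = 7380 m/s; transfer-perigee v_p = √[μ(2/r₁ − 1/a_t)] = 8833 m/s.
Δv₁ = v_p − v_c1 = 1453 m/s.
= 1.453 km/s.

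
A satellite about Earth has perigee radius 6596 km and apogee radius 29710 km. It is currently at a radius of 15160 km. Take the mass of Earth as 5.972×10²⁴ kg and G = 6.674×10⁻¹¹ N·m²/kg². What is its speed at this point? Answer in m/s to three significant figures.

v ≈ 5530 m/s

μ = GM = 6.674×10⁻¹¹ × 5.972×10²⁴ = 3.986×10¹⁴ m³/s².
Semi-major axis a = (r_p + r_a)/2 = 18153 km = 1.815×10⁷ m.
Vis-viva: v² = μ(2/r − 1/a) = 3.986×10¹⁴ × (1.319×10⁻⁷ − 5.509×10⁻⁸) = 3.063×10⁷ m²/s².
v = 5534 m/s.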